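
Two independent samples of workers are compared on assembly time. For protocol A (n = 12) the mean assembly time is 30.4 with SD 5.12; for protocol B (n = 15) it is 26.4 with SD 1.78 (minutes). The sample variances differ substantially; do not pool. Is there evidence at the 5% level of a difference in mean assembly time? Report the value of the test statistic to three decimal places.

Let group 1 = protocol A, group 2 = protocol B. H0: μ_1 = μ_2; H1: μ_1 ≠ μ_2 (Welch's two-sample t-test, two-sided).
t = (x̄_1 − x̄_2)/√(s_1²/n_1 + s_2²/n_2) = (30.4 − 26.4)/√(5.12²/12 + 1.78²/15) = 2.584
Welch–Satterthwaite df ≈ 13.13
Two-sided p-value ≈ 0.0225
Since p ≈ 0.0225 < α = 0.05, reject H0; the evidence is statistically significant.

2.584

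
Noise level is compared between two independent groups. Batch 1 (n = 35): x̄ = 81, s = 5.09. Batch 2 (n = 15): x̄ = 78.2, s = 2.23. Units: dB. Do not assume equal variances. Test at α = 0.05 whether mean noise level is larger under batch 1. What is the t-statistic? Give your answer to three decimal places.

2.705

Let group 1 = batch 1, group 2 = batch 2. H0: μ_1 = μ_2; H1: μ_1 > μ_2 (Welch's two-sample t-test, right-tailed).
t = (x̄_1 − x̄_2)/√(s_1²/n_1 + s_2²/n_2) = (81 − 78.2)/√(5.09²/35 + 2.23²/15) = 2.705
Welch–Satterthwaite df ≈ 47.93
p-value = P(T ≥ 2.705) ≈ 0.005
Since p ≈ 0.005 < α = 0.05, reject H0; the data support H1.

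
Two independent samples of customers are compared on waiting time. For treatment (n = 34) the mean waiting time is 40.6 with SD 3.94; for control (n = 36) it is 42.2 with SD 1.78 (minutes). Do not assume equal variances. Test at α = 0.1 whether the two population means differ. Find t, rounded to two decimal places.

-2.17

Let group 1 = treatment, group 2 = control. H0: μ_1 = μ_2; H1: μ_1 ≠ μ_2 (Welch's two-sample t-test, two-sided).
t = (x̄_1 − x̄_2)/√(s_1²/n_1 + s_2²/n_2) = (40.6 − 42.2)/√(3.94²/34 + 1.78²/36) = -2.17
Welch–Satterthwaite df ≈ 45.36
Two-sided p-value ≈ 0.0354
Since p ≈ 0.0354 < α = 0.1, reject H0; the evidence is statistically significant.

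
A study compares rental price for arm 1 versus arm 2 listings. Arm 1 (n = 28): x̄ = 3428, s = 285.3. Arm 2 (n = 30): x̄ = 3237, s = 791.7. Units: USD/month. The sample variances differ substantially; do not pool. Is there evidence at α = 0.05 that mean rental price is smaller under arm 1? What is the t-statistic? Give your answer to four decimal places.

1.2381

Let group 1 = arm 1, group 2 = arm 2. H0: μ_1 = μ_2; H1: μ_1 < μ_2 (Welch's two-sample t-test, left-tailed).
t = (x̄_1 − x̄_2)/√(s_1²/n_1 + s_2²/n_2) = (3428 − 3237)/√(285.3²/28 + 791.7²/30) = 1.2381
Welch–Satterthwaite df ≈ 36.86
p-value = P(T ≤ 1.2381) ≈ 0.888
Since p ≈ 0.888 > α = 0.05, fail to reject H0; the data do not provide sufficient evidence against H0.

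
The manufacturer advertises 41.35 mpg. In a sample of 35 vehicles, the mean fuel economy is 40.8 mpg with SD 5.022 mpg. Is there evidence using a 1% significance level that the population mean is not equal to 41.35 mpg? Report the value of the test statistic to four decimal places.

H0: μ = 41.35; H1: μ ≠ 41.35 (one-sample t-test, two-sided).
t = (x̄ − μ₀)/(s/√n) = (40.8 − 41.35)/(5.022/√35) = -0.6479
df = n − 1 = 34
Two-sided p-value ≈ 0.521
Since p ≈ 0.521 > α = 0.01, fail to reject H0; the evidence is not statistically significant.

-0.6479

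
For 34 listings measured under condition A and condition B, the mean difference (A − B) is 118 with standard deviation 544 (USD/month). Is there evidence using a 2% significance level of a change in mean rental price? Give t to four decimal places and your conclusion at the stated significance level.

t = 1.2648; fail to reject H0

H0: μ_d = 0; H1: μ_d ≠ 0 (paired t-test on the differences, two-sided).
t = d̄/(s_d/√n) = 118/(544/√34) = 1.2648
df = n − 1 = 33
Two-sided p-value ≈ 0.215
Since p ≈ 0.215 > α = 0.02, fail to reject H0; the evidence is not statistically significant.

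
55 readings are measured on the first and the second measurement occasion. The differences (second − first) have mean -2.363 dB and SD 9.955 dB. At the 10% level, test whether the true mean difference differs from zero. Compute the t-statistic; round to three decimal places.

-1.760

H0: μ_d = 0; H1: μ_d ≠ 0 (paired t-test on the differences, two-sided).
t = d̄/(s_d/√n) = -2.363/(9.955/√55) = -1.760
df = n − 1 = 54
Two-sided p-value ≈ 0.0840
Since p ≈ 0.0840 < α = 0.1, reject H0; the data support H1.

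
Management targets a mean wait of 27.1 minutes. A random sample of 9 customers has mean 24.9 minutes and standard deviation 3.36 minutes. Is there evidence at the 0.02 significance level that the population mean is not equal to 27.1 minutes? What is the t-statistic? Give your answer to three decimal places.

-1.964

H0: μ = 27.1; H1: μ ≠ 27.1 (one-sample t-test, two-sided).
t = (x̄ − μ₀)/(s/√n) = (24.9 − 27.1)/(3.36/√9) = -1.964
df = n − 1 = 8
Two-sided p-value ≈ 0.0851
Since p ≈ 0.0851 > α = 0.02, fail to reject H0; the evidence is not statistically significant.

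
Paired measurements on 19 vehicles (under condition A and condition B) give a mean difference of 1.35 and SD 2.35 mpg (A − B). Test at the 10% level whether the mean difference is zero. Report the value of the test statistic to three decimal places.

H0: μ_d = 0; H1: μ_d ≠ 0 (paired t-test on the differences, two-sided).
t = d̄/(s_d/√n) = 1.35/(2.35/√19) = 2.504
df = n − 1 = 18
Two-sided p-value ≈ 0.022
Since p ≈ 0.022 < α = 0.1, reject H0; the evidence is statistically significant.

2.504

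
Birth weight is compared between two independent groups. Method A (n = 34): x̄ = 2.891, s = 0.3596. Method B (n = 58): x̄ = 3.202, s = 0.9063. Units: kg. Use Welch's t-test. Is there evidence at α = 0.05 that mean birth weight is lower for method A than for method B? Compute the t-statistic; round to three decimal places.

Let group 1 = method A, group 2 = method B. H0: μ_1 = μ_2; H1: μ_1 < μ_2 (Welch's two-sample t-test, left-tailed).
t = (x̄_1 − x̄_2)/√(s_1²/n_1 + s_2²/n_2) = (2.891 − 3.202)/√(0.3596²/34 + 0.9063²/58) = -2.320
Welch–Satterthwaite df ≈ 81.57
p-value = P(T ≤ -2.320) ≈ 0.0114
Since p ≈ 0.0114 < α = 0.05, reject H0; the data support H1.

-2.320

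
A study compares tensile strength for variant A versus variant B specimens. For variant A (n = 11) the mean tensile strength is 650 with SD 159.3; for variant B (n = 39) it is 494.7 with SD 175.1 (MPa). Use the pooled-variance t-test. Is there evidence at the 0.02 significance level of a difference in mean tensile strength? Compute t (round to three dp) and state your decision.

Let group 1 = variant A, group 2 = variant B. H0: μ_1 = μ_2; H1: μ_1 ≠ μ_2 (two-sample pooled-variance t-test, two-sided).
s_p² = [(11−1)·159.3² + (39−1)·175.1²]/(11+39−2) = 29559.3
t = (650 − 494.7)/√[29559.3·(1/11 + 1/39)] = 2.646
df = n₁ + n₂ − 2 = 48
Two-sided p-value ≈ 0.0110
Since p ≈ 0.0110 < α = 0.02, reject H0; the evidence is statistically significant.

t = 2.646; reject H0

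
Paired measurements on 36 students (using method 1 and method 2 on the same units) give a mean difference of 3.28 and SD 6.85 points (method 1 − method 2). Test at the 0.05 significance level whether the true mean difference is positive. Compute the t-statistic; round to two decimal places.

2.87

H0: μ_d = 0; H1: μ_d > 0 (paired t-test on the differences, right-tailed).
t = d̄/(s_d/√n) = 3.28/(6.85/√36) = 2.87
df = n − 1 = 35
p-value = P(T ≥ 2.87) ≈ 0.0034
Since p ≈ 0.0034 < α = 0.05, reject H0; the data support H1.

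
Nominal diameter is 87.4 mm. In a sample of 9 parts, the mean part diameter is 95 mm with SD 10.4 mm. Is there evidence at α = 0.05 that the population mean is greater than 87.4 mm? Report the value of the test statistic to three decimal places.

2.192

H0: μ = 87.4; H1: μ > 87.4 (one-sample t-test, right-tailed).
t = (x̄ − μ₀)/(s/√n) = (95 − 87.4)/(10.4/√9) = 2.192
df = n − 1 = 8
p-value = P(T ≥ 2.192) ≈ 0.0299
Since p ≈ 0.0299 < α = 0.05, reject H0; the data support H1.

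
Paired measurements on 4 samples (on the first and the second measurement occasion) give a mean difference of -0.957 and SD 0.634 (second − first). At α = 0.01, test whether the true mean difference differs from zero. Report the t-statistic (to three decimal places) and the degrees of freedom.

t = -3.019, df = 3

H0: μ_d = 0; H1: μ_d ≠ 0 (paired t-test on the differences, two-sided).
t = d̄/(s_d/√n) = -0.957/(0.634/√4) = -3.019
df = n − 1 = 3
Two-sided p-value ≈ 0.0568
Since p ≈ 0.0568 > α = 0.01, fail to reject H0; the data do not provide sufficient evidence against H0.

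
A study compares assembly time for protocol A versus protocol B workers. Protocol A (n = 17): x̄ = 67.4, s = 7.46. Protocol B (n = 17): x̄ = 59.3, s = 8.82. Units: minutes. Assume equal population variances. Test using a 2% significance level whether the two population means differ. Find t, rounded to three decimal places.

2.891

Let group 1 = protocol A, group 2 = protocol B. H0: μ_1 = μ_2; H1: μ_1 ≠ μ_2 (two-sample pooled-variance t-test, two-sided).
s_p² = [(17−1)·7.46² + (17−1)·8.82²]/(17+17−2) = 66.722
t = (67.4 − 59.3)/√[66.722·(1/17 + 1/17)] = 2.891
df = n₁ + n₂ − 2 = 32
Two-sided p-value ≈ 0.007
Since p ≈ 0.007 < α = 0.02, reject H0; the data support H1.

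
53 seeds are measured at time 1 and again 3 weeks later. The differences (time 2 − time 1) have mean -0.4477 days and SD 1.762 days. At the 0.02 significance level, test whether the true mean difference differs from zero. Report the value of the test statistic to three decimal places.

-1.850

H0: μ_d = 0; H1: μ_d ≠ 0 (paired t-test on the differences, two-sided).
t = d̄/(s_d/√n) = -0.4477/(1.762/√53) = -1.850
df = n − 1 = 52
Two-sided p-value ≈ 0.0700
Since p ≈ 0.0700 > α = 0.02, fail to reject H0; the evidence is not statistically significant.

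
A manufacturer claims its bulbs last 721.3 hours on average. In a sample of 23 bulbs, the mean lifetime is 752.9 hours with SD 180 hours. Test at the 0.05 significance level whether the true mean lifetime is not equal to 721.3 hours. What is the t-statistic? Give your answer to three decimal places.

H0: μ = 721.3; H1: μ ≠ 721.3 (one-sample t-test, two-sided).
t = (x̄ − μ₀)/(s/√n) = (752.9 − 721.3)/(180/√23) = 0.842
df = n − 1 = 22
Two-sided p-value ≈ 0.409
Since p ≈ 0.409 > α = 0.05, fail to reject H0; the data do not provide sufficient evidence against H0.

0.842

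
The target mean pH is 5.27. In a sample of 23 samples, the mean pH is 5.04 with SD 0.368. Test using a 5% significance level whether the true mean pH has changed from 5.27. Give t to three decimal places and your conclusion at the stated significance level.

H0: μ = 5.27; H1: μ ≠ 5.27 (one-sample t-test, two-sided).
t = (x̄ − μ₀)/(s/√n) = (5.04 − 5.27)/(0.368/√23) = -2.997
df = n − 1 = 22
Two-sided p-value ≈ 0.007
Since p ≈ 0.007 < α = 0.05, reject H0; the evidence is statistically significant.

t = -2.997; reject H0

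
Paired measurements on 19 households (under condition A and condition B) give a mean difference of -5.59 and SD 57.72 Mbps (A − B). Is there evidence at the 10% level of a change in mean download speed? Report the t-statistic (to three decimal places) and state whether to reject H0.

H0: μ_d = 0; H1: μ_d ≠ 0 (paired t-test on the differences, two-sided).
t = d̄/(s_d/√n) = -5.59/(57.72/√19) = -0.422
df = n − 1 = 18
Two-sided p-value ≈ 0.678
Since p ≈ 0.678 > α = 0.1, fail to reject H0; the data do not provide sufficient evidence against H0.

t = -0.422; fail to reject H0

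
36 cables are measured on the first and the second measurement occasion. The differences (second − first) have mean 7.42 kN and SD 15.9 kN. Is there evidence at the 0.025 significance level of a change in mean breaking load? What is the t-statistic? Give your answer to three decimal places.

H0: μ_d = 0; H1: μ_d ≠ 0 (paired t-test on the differences, two-sided).
t = d̄/(s_d/√n) = 7.42/(15.9/√36) = 2.800
df = n − 1 = 35
Two-sided p-value ≈ 0.008
Since p ≈ 0.008 < α = 0.025, reject H0; the data support H1.

2.800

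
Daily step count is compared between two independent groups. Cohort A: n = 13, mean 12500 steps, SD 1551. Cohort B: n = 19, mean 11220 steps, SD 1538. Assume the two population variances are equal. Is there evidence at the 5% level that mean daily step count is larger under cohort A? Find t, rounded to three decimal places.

2.304

Let group 1 = cohort A, group 2 = cohort B. H0: μ_1 = μ_2; H1: μ_1 > μ_2 (two-sample pooled-variance t-test, right-tailed).
s_p² = [(13−1)·1551² + (19−1)·1538²]/(13+19−2) = 2381510
t = (12500 − 11220)/√[2381510·(1/13 + 1/19)] = 2.304
df = n₁ + n₂ − 2 = 30
p-value = P(T ≥ 2.304) ≈ 0.014
Since p ≈ 0.014 < α = 0.05, reject H0; the data support H1.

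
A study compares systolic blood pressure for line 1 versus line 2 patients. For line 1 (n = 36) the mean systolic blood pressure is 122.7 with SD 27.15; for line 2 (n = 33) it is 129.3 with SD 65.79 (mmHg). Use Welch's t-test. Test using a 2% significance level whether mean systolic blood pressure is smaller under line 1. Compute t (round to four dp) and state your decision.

Let group 1 = line 1, group 2 = line 2. H0: μ_1 = μ_2; H1: μ_1 < μ_2 (Welch's two-sample t-test, left-tailed).
t = (x̄_1 − x̄_2)/√(s_1²/n_1 + s_2²/n_2) = (122.7 − 129.3)/√(27.15²/36 + 65.79²/33) = -0.5360
Welch–Satterthwaite df ≈ 41.84
p-value = P(T ≤ -0.5360) ≈ 0.2974
Since p ≈ 0.2974 > α = 0.02, fail to reject H0; the evidence is not statistically significant.

t = -0.5360; fail to reject H0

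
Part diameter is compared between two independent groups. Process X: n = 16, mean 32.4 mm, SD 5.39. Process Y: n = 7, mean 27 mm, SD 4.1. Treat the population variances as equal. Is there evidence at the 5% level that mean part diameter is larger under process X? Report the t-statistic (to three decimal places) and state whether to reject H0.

t = 2.357; reject H0

Let group 1 = process X, group 2 = process Y. H0: μ_1 = μ_2; H1: μ_1 > μ_2 (two-sample pooled-variance t-test, right-tailed).
s_p² = [(16−1)·5.39² + (7−1)·4.1²]/(16+7−2) = 25.5544
t = (32.4 − 27)/√[25.5544·(1/16 + 1/7)] = 2.357
df = n₁ + n₂ − 2 = 21
p-value = P(T ≥ 2.357) ≈ 0.0141
Since p ≈ 0.0141 < α = 0.05, reject H0; the data support H1.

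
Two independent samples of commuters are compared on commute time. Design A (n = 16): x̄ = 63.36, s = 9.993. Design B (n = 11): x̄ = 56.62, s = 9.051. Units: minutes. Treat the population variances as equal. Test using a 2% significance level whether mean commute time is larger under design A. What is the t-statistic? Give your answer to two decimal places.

Let group 1 = design A, group 2 = design B. H0: μ_1 = μ_2; H1: μ_1 > μ_2 (two-sample pooled-variance t-test, right-tailed).
s_p² = [(16−1)·9.993² + (11−1)·9.051²]/(16+11−2) = 92.6843
t = (63.36 − 56.62)/√[92.6843·(1/16 + 1/11)] = 1.79
df = n₁ + n₂ − 2 = 25
p-value = P(T ≥ 1.79) ≈ 0.043
Since p ≈ 0.043 > α = 0.02, fail to reject H0; the data do not provide sufficient evidence against H0.

1.79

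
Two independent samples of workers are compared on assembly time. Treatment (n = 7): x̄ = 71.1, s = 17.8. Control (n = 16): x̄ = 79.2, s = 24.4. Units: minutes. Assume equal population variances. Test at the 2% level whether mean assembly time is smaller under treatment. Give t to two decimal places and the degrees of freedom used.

t = -0.79, df = 21

Let group 1 = treatment, group 2 = control. H0: μ_1 = μ_2; H1: μ_1 < μ_2 (two-sample pooled-variance t-test, left-tailed).
s_p² = [(7−1)·17.8² + (16−1)·24.4²]/(7+16−2) = 515.783
t = (71.1 − 79.2)/√[515.783·(1/7 + 1/16)] = -0.79
df = n₁ + n₂ − 2 = 21
p-value = P(T ≤ -0.79) ≈ 0.2200
Since p ≈ 0.2200 > α = 0.02, fail to reject H0; the data do not provide sufficient evidence against H0.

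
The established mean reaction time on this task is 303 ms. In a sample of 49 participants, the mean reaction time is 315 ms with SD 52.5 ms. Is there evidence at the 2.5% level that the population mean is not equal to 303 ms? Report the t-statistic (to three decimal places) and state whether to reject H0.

H0: μ = 303; H1: μ ≠ 303 (one-sample t-test, two-sided).
t = (x̄ − μ₀)/(s/√n) = (315 − 303)/(52.5/√49) = 1.600
df = n − 1 = 48
Two-sided p-value ≈ 0.116
Since p ≈ 0.116 > α = 0.025, fail to reject H0; the data do not provide sufficient evidence against H0.

t = 1.600; fail to reject H0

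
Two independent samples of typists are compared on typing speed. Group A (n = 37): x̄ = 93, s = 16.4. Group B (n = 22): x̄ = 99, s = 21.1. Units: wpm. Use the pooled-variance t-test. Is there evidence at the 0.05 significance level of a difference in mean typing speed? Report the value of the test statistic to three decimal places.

Let group 1 = group A, group 2 = group B. H0: μ_1 = μ_2; H1: μ_1 ≠ μ_2 (two-sample pooled-variance t-test, two-sided).
s_p² = [(37−1)·16.4² + (22−1)·21.1²]/(37+22−2) = 333.894
t = (93 − 99)/√[333.894·(1/37 + 1/22)] = -1.220
df = n₁ + n₂ − 2 = 57
Two-sided p-value ≈ 0.2276
Since p ≈ 0.2276 > α = 0.05, fail to reject H0; the evidence is not statistically significant.

-1.220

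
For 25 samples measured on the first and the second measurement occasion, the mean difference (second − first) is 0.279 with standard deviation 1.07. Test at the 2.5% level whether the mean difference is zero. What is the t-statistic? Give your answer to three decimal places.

1.304

H0: μ_d = 0; H1: μ_d ≠ 0 (paired t-test on the differences, two-sided).
t = d̄/(s_d/√n) = 0.279/(1.07/√25) = 1.304
df = n − 1 = 24
Two-sided p-value ≈ 0.205
Since p ≈ 0.205 > α = 0.025, fail to reject H0; the evidence is not statistically significant.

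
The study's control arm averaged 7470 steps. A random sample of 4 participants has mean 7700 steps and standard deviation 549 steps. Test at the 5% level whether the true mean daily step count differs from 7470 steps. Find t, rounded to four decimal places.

0.8379

H0: μ = 7470; H1: μ ≠ 7470 (one-sample t-test, two-sided).
t = (x̄ − μ₀)/(s/√n) = (7700 − 7470)/(549/√4) = 0.8379
df = n − 1 = 3
Two-sided p-value ≈ 0.4636
Since p ≈ 0.4636 > α = 0.05, fail to reject H0; the data do not provide sufficient evidence against H0.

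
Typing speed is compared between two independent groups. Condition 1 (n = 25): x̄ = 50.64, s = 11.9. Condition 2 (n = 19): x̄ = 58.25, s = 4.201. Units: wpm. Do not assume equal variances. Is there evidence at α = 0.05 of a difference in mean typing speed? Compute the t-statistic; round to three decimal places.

Let group 1 = condition 1, group 2 = condition 2. H0: μ_1 = μ_2; H1: μ_1 ≠ μ_2 (Welch's two-sample t-test, two-sided).
t = (x̄_1 − x̄_2)/√(s_1²/n_1 + s_2²/n_2) = (50.64 − 58.25)/√(11.9²/25 + 4.201²/19) = -2.964
Welch–Satterthwaite df ≈ 31.39
Two-sided p-value ≈ 0.006
Since p ≈ 0.006 < α = 0.05, reject H0; the data support H1.

-2.964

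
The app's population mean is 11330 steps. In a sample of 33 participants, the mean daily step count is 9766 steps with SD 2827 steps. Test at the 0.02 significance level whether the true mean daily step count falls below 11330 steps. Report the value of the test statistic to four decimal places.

-3.1781

H0: μ = 11330; H1: μ < 11330 (one-sample t-test, left-tailed).
t = (x̄ − μ₀)/(s/√n) = (9766 − 11330)/(2827/√33) = -3.1781
df = n − 1 = 32
p-value = P(T ≤ -3.1781) ≈ 0.002
Since p ≈ 0.002 < α = 0.02, reject H0; the evidence is statistically significant.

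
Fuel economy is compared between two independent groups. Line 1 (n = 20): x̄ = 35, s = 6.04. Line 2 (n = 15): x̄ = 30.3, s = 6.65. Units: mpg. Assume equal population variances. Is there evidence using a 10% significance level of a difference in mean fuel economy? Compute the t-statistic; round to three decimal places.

2.182

Let group 1 = line 1, group 2 = line 2. H0: μ_1 = μ_2; H1: μ_1 ≠ μ_2 (two-sample pooled-variance t-test, two-sided).
s_p² = [(20−1)·6.04² + (15−1)·6.65²]/(20+15−2) = 39.7656
t = (35 − 30.3)/√[39.7656·(1/20 + 1/15)] = 2.182
df = n₁ + n₂ − 2 = 33
Two-sided p-value ≈ 0.036
Since p ≈ 0.036 < α = 0.1, reject H0; the evidence is statistically significant.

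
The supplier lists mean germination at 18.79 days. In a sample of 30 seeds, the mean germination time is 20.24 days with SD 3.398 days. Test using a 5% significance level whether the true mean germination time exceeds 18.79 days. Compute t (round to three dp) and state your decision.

t = 2.337; reject H0

H0: μ = 18.79; H1: μ > 18.79 (one-sample t-test, right-tailed).
t = (x̄ − μ₀)/(s/√n) = (20.24 − 18.79)/(3.398/√30) = 2.337
df = n − 1 = 29
p-value = P(T ≥ 2.337) ≈ 0.0133
Since p ≈ 0.0133 < α = 0.05, reject H0; the data support H1.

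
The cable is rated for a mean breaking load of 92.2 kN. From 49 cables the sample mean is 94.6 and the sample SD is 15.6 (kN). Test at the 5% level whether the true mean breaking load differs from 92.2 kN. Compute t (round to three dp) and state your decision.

H0: μ = 92.2; H1: μ ≠ 92.2 (one-sample t-test, two-sided).
t = (x̄ − μ₀)/(s/√n) = (94.6 − 92.2)/(15.6/√49) = 1.077
df = n − 1 = 48
Two-sided p-value ≈ 0.2869
Since p ≈ 0.2869 > α = 0.05, fail to reject H0; the data do not provide sufficient evidence against H0.

t = 1.077; fail to reject H0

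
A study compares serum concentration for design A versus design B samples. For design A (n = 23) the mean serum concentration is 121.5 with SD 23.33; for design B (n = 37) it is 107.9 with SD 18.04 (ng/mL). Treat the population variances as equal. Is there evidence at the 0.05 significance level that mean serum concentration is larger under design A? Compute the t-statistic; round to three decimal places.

Let group 1 = design A, group 2 = design B. H0: μ_1 = μ_2; H1: μ_1 > μ_2 (two-sample pooled-variance t-test, right-tailed).
s_p² = [(23−1)·23.33² + (37−1)·18.04²]/(23+37−2) = 408.453
t = (121.5 − 107.9)/√[408.453·(1/23 + 1/37)] = 2.534
df = n₁ + n₂ − 2 = 58
p-value = P(T ≥ 2.534) ≈ 0.0070
Since p ≈ 0.0070 < α = 0.05, reject H0; the evidence is statistically significant.

2.534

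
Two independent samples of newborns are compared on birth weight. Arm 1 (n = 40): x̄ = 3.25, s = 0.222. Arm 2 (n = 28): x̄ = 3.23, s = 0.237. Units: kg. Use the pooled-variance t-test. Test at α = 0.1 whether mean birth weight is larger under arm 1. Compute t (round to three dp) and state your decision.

Let group 1 = arm 1, group 2 = arm 2. H0: μ_1 = μ_2; H1: μ_1 > μ_2 (two-sample pooled-variance t-test, right-tailed).
s_p² = [(40−1)·0.222² + (28−1)·0.237²]/(40+28−2) = 0.0521006
t = (3.25 − 3.23)/√[0.0521006·(1/40 + 1/28)] = 0.356
df = n₁ + n₂ − 2 = 66
p-value = P(T ≥ 0.356) ≈ 0.362
Since p ≈ 0.362 > α = 0.1, fail to reject H0; the evidence is not statistically significant.

t = 0.356; fail to reject H0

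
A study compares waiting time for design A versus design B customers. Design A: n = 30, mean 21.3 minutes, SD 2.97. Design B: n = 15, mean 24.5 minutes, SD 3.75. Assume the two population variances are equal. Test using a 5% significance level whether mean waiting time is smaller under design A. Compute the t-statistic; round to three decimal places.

-3.119

Let group 1 = design A, group 2 = design B. H0: μ_1 = μ_2; H1: μ_1 < μ_2 (two-sample pooled-variance t-test, left-tailed).
s_p² = [(30−1)·2.97² + (15−1)·3.75²]/(30+15−2) = 10.5275
t = (21.3 − 24.5)/√[10.5275·(1/30 + 1/15)] = -3.119
df = n₁ + n₂ − 2 = 43
p-value = P(T ≤ -3.119) ≈ 0.002
Since p ≈ 0.002 < α = 0.05, reject H0; the evidence is statistically significant.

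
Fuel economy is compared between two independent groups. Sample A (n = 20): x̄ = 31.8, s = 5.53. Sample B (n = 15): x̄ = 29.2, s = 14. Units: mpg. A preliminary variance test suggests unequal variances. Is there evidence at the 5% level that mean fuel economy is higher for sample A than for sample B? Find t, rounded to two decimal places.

Let group 1 = sample A, group 2 = sample B. H0: μ_1 = μ_2; H1: μ_1 > μ_2 (Welch's two-sample t-test, right-tailed).
t = (x̄_1 − x̄_2)/√(s_1²/n_1 + s_2²/n_2) = (31.8 − 29.2)/√(5.53²/20 + 14²/15) = 0.68
Welch–Satterthwaite df ≈ 17.29
p-value = P(T ≥ 0.68) ≈ 0.2526
Since p ≈ 0.2526 > α = 0.05, fail to reject H0; the evidence is not statistically significant.

0.68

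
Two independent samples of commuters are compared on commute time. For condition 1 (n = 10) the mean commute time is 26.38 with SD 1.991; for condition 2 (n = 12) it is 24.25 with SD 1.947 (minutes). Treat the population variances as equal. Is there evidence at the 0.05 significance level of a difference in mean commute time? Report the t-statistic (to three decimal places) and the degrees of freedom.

Let group 1 = condition 1, group 2 = condition 2. H0: μ_1 = μ_2; H1: μ_1 ≠ μ_2 (two-sample pooled-variance t-test, two-sided).
s_p² = [(10−1)·1.991² + (12−1)·1.947²]/(10+12−2) = 3.86878
t = (26.38 − 24.25)/√[3.86878·(1/10 + 1/12)] = 2.529
df = n₁ + n₂ − 2 = 20
Two-sided p-value ≈ 0.0200
Since p ≈ 0.0200 < α = 0.05, reject H0; the evidence is statistically significant.

t = 2.529, df = 20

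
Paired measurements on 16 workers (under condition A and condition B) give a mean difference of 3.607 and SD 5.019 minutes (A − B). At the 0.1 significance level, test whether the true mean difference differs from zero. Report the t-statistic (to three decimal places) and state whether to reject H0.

t = 2.875; reject H0

H0: μ_d = 0; H1: μ_d ≠ 0 (paired t-test on the differences, two-sided).
t = d̄/(s_d/√n) = 3.607/(5.019/√16) = 2.875
df = n − 1 = 15
Two-sided p-value ≈ 0.012
Since p ≈ 0.012 < α = 0.1, reject H0; the evidence is statistically significant.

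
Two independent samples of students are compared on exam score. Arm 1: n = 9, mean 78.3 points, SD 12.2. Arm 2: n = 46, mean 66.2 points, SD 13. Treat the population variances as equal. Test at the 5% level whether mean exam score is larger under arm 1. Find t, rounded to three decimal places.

2.577

Let group 1 = arm 1, group 2 = arm 2. H0: μ_1 = μ_2; H1: μ_1 > μ_2 (two-sample pooled-variance t-test, right-tailed).
s_p² = [(9−1)·12.2² + (46−1)·13²]/(9+46−2) = 165.957
t = (78.3 − 66.2)/√[165.957·(1/9 + 1/46)] = 2.577
df = n₁ + n₂ − 2 = 53
p-value = P(T ≥ 2.577) ≈ 0.0064
Since p ≈ 0.0064 < α = 0.05, reject H0; the data support H1.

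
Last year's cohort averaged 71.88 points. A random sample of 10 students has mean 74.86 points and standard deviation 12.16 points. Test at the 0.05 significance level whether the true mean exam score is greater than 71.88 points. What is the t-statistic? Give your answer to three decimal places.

0.775

H0: μ = 71.88; H1: μ > 71.88 (one-sample t-test, right-tailed).
t = (x̄ − μ₀)/(s/√n) = (74.86 − 71.88)/(12.16/√10) = 0.775
df = n − 1 = 9
p-value = P(T ≥ 0.775) ≈ 0.2291
Since p ≈ 0.2291 > α = 0.05, fail to reject H0; the data do not provide sufficient evidence against H0.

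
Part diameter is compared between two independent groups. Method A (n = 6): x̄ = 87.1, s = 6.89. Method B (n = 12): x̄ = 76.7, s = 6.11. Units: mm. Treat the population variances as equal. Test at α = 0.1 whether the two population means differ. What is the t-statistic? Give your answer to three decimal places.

3.268

Let group 1 = method A, group 2 = method B. H0: μ_1 = μ_2; H1: μ_1 ≠ μ_2 (two-sample pooled-variance t-test, two-sided).
s_p² = [(6−1)·6.89² + (12−1)·6.11²]/(6+12−2) = 40.5008
t = (87.1 − 76.7)/√[40.5008·(1/6 + 1/12)] = 3.268
df = n₁ + n₂ − 2 = 16
Two-sided p-value ≈ 0.005
Since p ≈ 0.005 < α = 0.1, reject H0; the data support H1.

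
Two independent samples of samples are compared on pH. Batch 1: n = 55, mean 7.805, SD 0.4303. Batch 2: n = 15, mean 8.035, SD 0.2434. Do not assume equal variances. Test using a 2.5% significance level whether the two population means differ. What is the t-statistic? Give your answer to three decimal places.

Let group 1 = batch 1, group 2 = batch 2. H0: μ_1 = μ_2; H1: μ_1 ≠ μ_2 (Welch's two-sample t-test, two-sided).
t = (x̄_1 − x̄_2)/√(s_1²/n_1 + s_2²/n_2) = (7.805 − 8.035)/√(0.4303²/55 + 0.2434²/15) = -2.689
Welch–Satterthwaite df ≈ 40.42
Two-sided p-value ≈ 0.010
Since p ≈ 0.010 < α = 0.025, reject H0; the evidence is statistically significant.

-2.689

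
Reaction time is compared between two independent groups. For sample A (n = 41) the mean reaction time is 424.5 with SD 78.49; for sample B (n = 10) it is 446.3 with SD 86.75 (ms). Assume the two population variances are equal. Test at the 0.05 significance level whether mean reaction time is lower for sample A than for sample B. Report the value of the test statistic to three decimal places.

Let group 1 = sample A, group 2 = sample B. H0: μ_1 = μ_2; H1: μ_1 < μ_2 (two-sample pooled-variance t-test, left-tailed).
s_p² = [(41−1)·78.49² + (10−1)·86.75²]/(41+10−2) = 6411.37
t = (424.5 − 446.3)/√[6411.37·(1/41 + 1/10)] = -0.772
df = n₁ + n₂ − 2 = 49
p-value = P(T ≤ -0.772) ≈ 0.222
Since p ≈ 0.222 > α = 0.05, fail to reject H0; the data do not provide sufficient evidence against H0.

-0.772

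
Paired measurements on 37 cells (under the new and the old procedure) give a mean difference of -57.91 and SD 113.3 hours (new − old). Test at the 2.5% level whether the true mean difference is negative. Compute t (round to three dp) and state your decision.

t = -3.109; reject H0

H0: μ_d = 0; H1: μ_d < 0 (paired t-test on the differences, left-tailed).
t = d̄/(s_d/√n) = -57.91/(113.3/√37) = -3.109
df = n − 1 = 36
p-value = P(T ≤ -3.109) ≈ 0.002
Since p ≈ 0.002 < α = 0.025, reject H0; the evidence is statistically significant.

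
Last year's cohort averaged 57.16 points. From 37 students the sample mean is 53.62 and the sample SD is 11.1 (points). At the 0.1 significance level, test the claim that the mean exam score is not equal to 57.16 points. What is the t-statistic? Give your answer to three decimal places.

H0: μ = 57.16; H1: μ ≠ 57.16 (one-sample t-test, two-sided).
t = (x̄ − μ₀)/(s/√n) = (53.62 − 57.16)/(11.1/√37) = -1.940
df = n − 1 = 36
Two-sided p-value ≈ 0.0603
Since p ≈ 0.0603 < α = 0.1, reject H0; the data support H1.

-1.940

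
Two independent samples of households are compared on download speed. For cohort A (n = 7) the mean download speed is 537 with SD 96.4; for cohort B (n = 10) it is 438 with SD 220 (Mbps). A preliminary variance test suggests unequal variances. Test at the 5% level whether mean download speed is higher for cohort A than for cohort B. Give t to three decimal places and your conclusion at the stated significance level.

t = 1.261; fail to reject H0

Let group 1 = cohort A, group 2 = cohort B. H0: μ_1 = μ_2; H1: μ_1 > μ_2 (Welch's two-sample t-test, right-tailed).
t = (x̄_1 − x̄_2)/√(s_1²/n_1 + s_2²/n_2) = (537 − 438)/√(96.4²/7 + 220²/10) = 1.261
Welch–Satterthwaite df ≈ 13.13
p-value = P(T ≥ 1.261) ≈ 0.115
Since p ≈ 0.115 > α = 0.05, fail to reject H0; the data do not provide sufficient evidence against H0.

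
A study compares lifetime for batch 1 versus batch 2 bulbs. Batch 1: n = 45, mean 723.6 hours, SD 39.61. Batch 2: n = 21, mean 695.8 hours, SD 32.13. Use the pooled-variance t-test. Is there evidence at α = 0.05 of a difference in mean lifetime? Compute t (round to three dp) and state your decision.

t = 2.810; reject H0

Let group 1 = batch 1, group 2 = batch 2. H0: μ_1 = μ_2; H1: μ_1 ≠ μ_2 (two-sample pooled-variance t-test, two-sided).
s_p² = [(45−1)·39.61² + (21−1)·32.13²]/(45+21−2) = 1401.26
t = (723.6 − 695.8)/√[1401.26·(1/45 + 1/21)] = 2.810
df = n₁ + n₂ − 2 = 64
Two-sided p-value ≈ 0.007
Since p ≈ 0.007 < α = 0.05, reject H0; the evidence is statistically significant.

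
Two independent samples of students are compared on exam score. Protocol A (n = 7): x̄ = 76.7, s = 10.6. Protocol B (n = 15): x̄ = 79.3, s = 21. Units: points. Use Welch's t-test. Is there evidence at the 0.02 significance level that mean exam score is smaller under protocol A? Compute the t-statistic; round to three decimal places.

Let group 1 = protocol A, group 2 = protocol B. H0: μ_1 = μ_2; H1: μ_1 < μ_2 (Welch's two-sample t-test, left-tailed).
t = (x̄_1 − x̄_2)/√(s_1²/n_1 + s_2²/n_2) = (76.7 − 79.3)/√(10.6²/7 + 21²/15) = -0.386
Welch–Satterthwaite df ≈ 19.73
p-value = P(T ≤ -0.386) ≈ 0.352
Since p ≈ 0.352 > α = 0.02, fail to reject H0; the evidence is not statistically significant.

-0.386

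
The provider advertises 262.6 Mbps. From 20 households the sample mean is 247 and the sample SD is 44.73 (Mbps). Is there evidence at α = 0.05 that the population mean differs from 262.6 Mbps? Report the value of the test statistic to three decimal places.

H0: μ = 262.6; H1: μ ≠ 262.6 (one-sample t-test, two-sided).
t = (x̄ − μ₀)/(s/√n) = (247 − 262.6)/(44.73/√20) = -1.560
df = n − 1 = 19
Two-sided p-value ≈ 0.1353
Since p ≈ 0.1353 > α = 0.05, fail to reject H0; the data do not provide sufficient evidence against H0.

-1.560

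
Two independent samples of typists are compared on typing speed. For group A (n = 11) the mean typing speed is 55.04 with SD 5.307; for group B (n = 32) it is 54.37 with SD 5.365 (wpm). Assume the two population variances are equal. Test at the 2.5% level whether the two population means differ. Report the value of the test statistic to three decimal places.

Let group 1 = group A, group 2 = group B. H0: μ_1 = μ_2; H1: μ_1 ≠ μ_2 (two-sample pooled-variance t-test, two-sided).
s_p² = [(11−1)·5.307² + (32−1)·5.365²]/(11+32−2) = 28.6323
t = (55.04 − 54.37)/√[28.6323·(1/11 + 1/32)] = 0.358
df = n₁ + n₂ − 2 = 41
Two-sided p-value ≈ 0.7220
Since p ≈ 0.7220 > α = 0.025, fail to reject H0; the data do not provide sufficient evidence against H0.

0.358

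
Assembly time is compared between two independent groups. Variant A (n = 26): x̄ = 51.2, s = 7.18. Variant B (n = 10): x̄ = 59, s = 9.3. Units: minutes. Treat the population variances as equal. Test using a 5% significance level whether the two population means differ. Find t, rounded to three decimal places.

-2.688

Let group 1 = variant A, group 2 = variant B. H0: μ_1 = μ_2; H1: μ_1 ≠ μ_2 (two-sample pooled-variance t-test, two-sided).
s_p² = [(26−1)·7.18² + (10−1)·9.3²]/(26+10−2) = 60.8006
t = (51.2 − 59)/√[60.8006·(1/26 + 1/10)] = -2.688
df = n₁ + n₂ − 2 = 34
Two-sided p-value ≈ 0.0110
Since p ≈ 0.0110 < α = 0.05, reject H0; the evidence is statistically significant.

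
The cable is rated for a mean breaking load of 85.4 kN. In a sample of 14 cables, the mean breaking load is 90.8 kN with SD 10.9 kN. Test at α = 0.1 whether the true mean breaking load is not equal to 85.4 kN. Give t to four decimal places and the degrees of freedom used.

t = 1.8537, df = 13

H0: μ = 85.4; H1: μ ≠ 85.4 (one-sample t-test, two-sided).
t = (x̄ − μ₀)/(s/√n) = (90.8 − 85.4)/(10.9/√14) = 1.8537
df = n − 1 = 13
Two-sided p-value ≈ 0.087
Since p ≈ 0.087 < α = 0.1, reject H0; the data support H1.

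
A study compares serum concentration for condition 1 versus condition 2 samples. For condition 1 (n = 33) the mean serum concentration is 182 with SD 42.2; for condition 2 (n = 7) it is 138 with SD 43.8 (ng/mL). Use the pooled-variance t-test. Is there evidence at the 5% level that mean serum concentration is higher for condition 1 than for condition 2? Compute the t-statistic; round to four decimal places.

2.4905

Let group 1 = condition 1, group 2 = condition 2. H0: μ_1 = μ_2; H1: μ_1 > μ_2 (two-sample pooled-variance t-test, right-tailed).
s_p² = [(33−1)·42.2² + (7−1)·43.8²]/(33+7−2) = 1802.57
t = (182 − 138)/√[1802.57·(1/33 + 1/7)] = 2.4905
df = n₁ + n₂ − 2 = 38
p-value = P(T ≥ 2.4905) ≈ 0.0086
Since p ≈ 0.0086 < α = 0.05, reject H0; the data support H1.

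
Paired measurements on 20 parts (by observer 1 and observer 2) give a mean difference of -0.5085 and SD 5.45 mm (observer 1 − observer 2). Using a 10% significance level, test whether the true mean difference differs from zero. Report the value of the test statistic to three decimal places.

-0.417

H0: μ_d = 0; H1: μ_d ≠ 0 (paired t-test on the differences, two-sided).
t = d̄/(s_d/√n) = -0.5085/(5.45/√20) = -0.417
df = n − 1 = 19
Two-sided p-value ≈ 0.681
Since p ≈ 0.681 > α = 0.1, fail to reject H0; the evidence is not statistically significant.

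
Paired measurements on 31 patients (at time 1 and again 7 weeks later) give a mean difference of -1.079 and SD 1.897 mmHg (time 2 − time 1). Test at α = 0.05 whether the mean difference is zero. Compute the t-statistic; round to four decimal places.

-3.1669

H0: μ_d = 0; H1: μ_d ≠ 0 (paired t-test on the differences, two-sided).
t = d̄/(s_d/√n) = -1.079/(1.897/√31) = -3.1669
df = n − 1 = 30
Two-sided p-value ≈ 0.0035
Since p ≈ 0.0035 < α = 0.05, reject H0; the evidence is statistically significant.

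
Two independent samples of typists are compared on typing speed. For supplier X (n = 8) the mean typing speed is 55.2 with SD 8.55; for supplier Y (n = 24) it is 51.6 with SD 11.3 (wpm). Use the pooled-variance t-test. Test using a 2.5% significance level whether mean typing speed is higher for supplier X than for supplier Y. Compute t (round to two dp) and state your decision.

t = 0.82; fail to reject H0

Let group 1 = supplier X, group 2 = supplier Y. H0: μ_1 = μ_2; H1: μ_1 > μ_2 (two-sample pooled-variance t-test, right-tailed).
s_p² = [(8−1)·8.55² + (24−1)·11.3²]/(8+24−2) = 114.953
t = (55.2 − 51.6)/√[114.953·(1/8 + 1/24)] = 0.82
df = n₁ + n₂ − 2 = 30
p-value = P(T ≥ 0.82) ≈ 0.209
Since p ≈ 0.209 > α = 0.025, fail to reject H0; the evidence is not statistically significant.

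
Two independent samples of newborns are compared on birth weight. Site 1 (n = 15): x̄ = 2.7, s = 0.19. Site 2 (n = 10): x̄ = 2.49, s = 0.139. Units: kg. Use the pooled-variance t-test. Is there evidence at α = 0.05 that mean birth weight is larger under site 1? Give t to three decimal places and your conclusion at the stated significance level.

Let group 1 = site 1, group 2 = site 2. H0: μ_1 = μ_2; H1: μ_1 > μ_2 (two-sample pooled-variance t-test, right-tailed).
s_p² = [(15−1)·0.19² + (10−1)·0.139²]/(15+10−2) = 0.0295343
t = (2.7 − 2.49)/√[0.0295343·(1/15 + 1/10)] = 2.993
df = n₁ + n₂ − 2 = 23
p-value = P(T ≥ 2.993) ≈ 0.0032
Since p ≈ 0.0032 < α = 0.05, reject H0; the data support H1.

t = 2.993; reject H0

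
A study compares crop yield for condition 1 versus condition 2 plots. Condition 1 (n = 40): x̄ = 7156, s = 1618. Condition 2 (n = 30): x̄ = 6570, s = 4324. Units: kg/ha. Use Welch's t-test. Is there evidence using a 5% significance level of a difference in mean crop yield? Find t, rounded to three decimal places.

0.706

Let group 1 = condition 1, group 2 = condition 2. H0: μ_1 = μ_2; H1: μ_1 ≠ μ_2 (Welch's two-sample t-test, two-sided).
t = (x̄_1 − x̄_2)/√(s_1²/n_1 + s_2²/n_2) = (7156 − 6570)/√(1618²/40 + 4324²/30) = 0.706
Welch–Satterthwaite df ≈ 35.12
Two-sided p-value ≈ 0.485
Since p ≈ 0.485 > α = 0.05, fail to reject H0; the data do not provide sufficient evidence against H0.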